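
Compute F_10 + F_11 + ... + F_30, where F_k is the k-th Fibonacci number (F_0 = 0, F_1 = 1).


Use the identity sum_{k=0}^{N} F_k = F_{N+2} - 1 (which follows from F_{k+2} - F_{k+1} = F_k). Then
sum_{k=10}^{30} F_k = (F_{32} - 1) - (F_{11} - 1) = F_{32} - F_{11}.
Computing: F_{32} = 2178309, F_{11} = 89, so
Sum = 2178309 - 89 = 2178220.

2178220


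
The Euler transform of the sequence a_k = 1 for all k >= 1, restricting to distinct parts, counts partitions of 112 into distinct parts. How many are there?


Partitions of 112 into distinct parts can be computed via generating function.
Product (1+x)(1+x^2)(1+x^3)...
The coefficient of x^112 = 1177438

1177438


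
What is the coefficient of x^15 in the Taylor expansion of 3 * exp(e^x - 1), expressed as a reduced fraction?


exp(e^x - 1) = sum_{k>=0} Bell_k x^k / k!, where Bell_k is the k-th Bell number.
So the coefficient of x^15 is 3 * Bell_15 / 15!.
Computing: Bell_15 = 1382958545 and 15! = 1307674368000, giving
3 * 1382958545/1307674368000 = 276591709/87178291200.

276591709/87178291200


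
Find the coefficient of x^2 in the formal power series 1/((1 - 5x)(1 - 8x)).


By partial fractions or Cauchy convolution:
The coefficient equals sum_{k=0}^{2} 5^k * 8^(2-k).
= 129

129


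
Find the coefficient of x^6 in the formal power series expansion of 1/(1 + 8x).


Write 1/(1 + c x) = 1/(1 - (-c) x) and apply the geometric-series identity
1/(1 - y) = sum_{k>=0} y^k to get 1/(1 + c x) = sum_{k>=0} (-c)^k x^k.
So the coefficient of x^k is (-c)^k = (-1)^k * c^k.
Here c = 8 and k = 6:
(-8)^6 = 1 * 262144 = 262144

262144


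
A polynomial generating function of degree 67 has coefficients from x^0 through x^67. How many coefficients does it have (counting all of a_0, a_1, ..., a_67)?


A polynomial of degree 67 takes the form a_0 + a_1 x + ... + a_67 x^67.
The number of coefficients is 67 + 1 = 68.

68


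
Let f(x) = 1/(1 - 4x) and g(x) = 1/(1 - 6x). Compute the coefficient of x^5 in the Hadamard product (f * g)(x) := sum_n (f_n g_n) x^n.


f has coefficients f_k = 4^k and g has coefficients g_k = 6^k, so the Hadamard product has coefficient (f*g)_k = 4^k * 6^k = 24^k.
For k = 5: 24^5 = 7962624.

7962624


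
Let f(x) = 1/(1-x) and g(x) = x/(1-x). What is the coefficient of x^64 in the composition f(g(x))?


First simplify the composition: f(g(x)) = 1/(1 - x/(1-x)) = (1-x)/((1-x) - x) = (1-x)/(1-2x).
Now extract the coefficient. Write (1-x)/(1-2x) = 1/(1-2x) - x/(1-2x).
The coefficient of x^n in 1/(1-2x) is 2^n, and in x/(1-2x) is 2^(n-1) (for n >= 1).
So the coefficient of x^64 is 2^64 - 2^63 = 18446744073709551616 - 9223372036854775808 = 9223372036854775808.

9223372036854775808


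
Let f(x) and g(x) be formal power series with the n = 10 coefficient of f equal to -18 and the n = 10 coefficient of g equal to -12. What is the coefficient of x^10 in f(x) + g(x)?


Addition of formal power series is termwise.
The coefficient of x^10 in f + g = -18 + -12
= -30

-30


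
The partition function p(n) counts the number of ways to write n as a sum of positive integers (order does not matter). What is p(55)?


Using the generating function prod_{k>=1} 1/(1-x^k), we compute p(55).
By dynamic programming over parts 1 through 55:
p(55) = 451276

451276


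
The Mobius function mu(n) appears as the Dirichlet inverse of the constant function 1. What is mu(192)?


192 has a squared prime factor, so mu(192) = 0.
Factorization reveals a repeated prime.

0


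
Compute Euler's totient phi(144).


phi(n) counts integers in [1, n] coprime to n. Using the multiplicative formula phi(n) = n * prod_{p | n} (1 - 1/p):
144 = 2^4 * 3^2, so
phi(144) = 144 * (1 - 1/2) * (1 - 1/3) = 48.

48


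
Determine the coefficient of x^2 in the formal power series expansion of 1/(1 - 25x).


The geometric series identity gives 1/(1 - c x) = sum_{k>=0} c^k x^k, so the coefficient of x^k is c^k.
Here c = 25 and k = 2.
Computing: 25^2 = 625

625


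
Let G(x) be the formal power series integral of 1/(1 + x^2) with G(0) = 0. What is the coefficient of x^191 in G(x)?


1/(1 + x^2) = sum_{j>=0} (-1)^j x^(2j). Integrating termwise with G(0) = 0:
G(x) = sum_{j>=0} (-1)^j x^(2j+1) / (2j+1) = arctan(x).
Only odd powers are nonzero. For x^191 write 191 = 2*95 + 1, giving
(-1)^95 / 191 = -1/191 = -1/191.

-1/191


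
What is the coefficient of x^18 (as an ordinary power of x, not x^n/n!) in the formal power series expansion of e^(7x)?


The exponential series is e^y = sum_{k>=0} y^k / k!. Substituting y = 7x gives
e^(7x) = sum_{k>=0} 7^k x^k / k!.
So the coefficient of x^n is a^n/n! with a = 7, n = 18:
7^18 / 18! = 1628413597910449/6402373705728000 = 33232930569601/130660687872000

33232930569601/130660687872000


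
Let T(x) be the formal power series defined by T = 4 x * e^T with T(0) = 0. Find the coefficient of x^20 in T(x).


Apply the Lagrange inversion formula: if T = 4 x * phi(T) with phi(t) = e^t, then
[x^n] T = 4^n * (1/n) [t^(n-1)] phi(t)^n = 4^n * (1/n) [t^(n-1)] e^(n t) = 4^n * (1/n) * n^(n-1) / (n-1)! = 4^n * n^(n-1) / n!.
When c = 1 this is the Cayley count of rooted labeled trees on n vertices, divided by n!.
For n = 20: 4^20 * 20^19 / 20! = 1099511627776 * 5242880000000000000000000/2432902008176640000 = 35184372088832000000000000000/14849255421.

35184372088832000000000000000/14849255421


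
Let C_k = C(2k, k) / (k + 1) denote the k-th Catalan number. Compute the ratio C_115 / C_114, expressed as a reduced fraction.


Using C_k = (2k)! / (k! (k+1)!), the ratio C_{k+1}/C_k simplifies to
C_{k+1}/C_k = [(2k+2)! / ((k+1)! (k+2)!)] * [k! (k+1)! / (2k)!]
 = (2k+2)(2k+1) / ((k+1)(k+2)) = 2(2k+1) / (k+2).
For k = 114: 2(2*114 + 1) / (114 + 2) = 458/116 = 229/58.

229/58


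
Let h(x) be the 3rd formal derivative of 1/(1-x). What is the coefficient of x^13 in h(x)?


Differentiating 3 times: d^3/dx^3 [1/(1-x)] = 3!/(1-x)^4.
The expansion 1/(1-x)^4 = sum_{k>=0} C(k+3, 3) x^k, so the coefficient of x^n in 3!/(1-x)^4 is 3! * C(n+3, 3).
For n = 13: 6 * C(16, 3) = 6 * 560 = 3360

3360


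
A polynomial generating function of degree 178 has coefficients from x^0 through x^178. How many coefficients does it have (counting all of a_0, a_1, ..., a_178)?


A polynomial of degree 178 takes the form a_0 + a_1 x + ... + a_178 x^178.
The number of coefficients is 178 + 1 = 179.

179


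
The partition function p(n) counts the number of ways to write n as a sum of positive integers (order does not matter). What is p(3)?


Using the generating function prod_{k>=1} 1/(1-x^k), we compute p(3).
By dynamic programming over parts 1 through 3:
p(3) = 3

3


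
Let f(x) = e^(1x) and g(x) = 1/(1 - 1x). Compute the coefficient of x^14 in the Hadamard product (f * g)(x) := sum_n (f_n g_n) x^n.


Expanding: f_k = 1^k/k! (from e^(1x)) and g_k = 1^k (from 1/(1 - 1x)). So the Hadamard coefficient (f * g)_k = 1^k 1^k / k! = (1)^k / k!.
For k = 14: 1^14/14! = 1/87178291200 = 1/87178291200.

1/87178291200


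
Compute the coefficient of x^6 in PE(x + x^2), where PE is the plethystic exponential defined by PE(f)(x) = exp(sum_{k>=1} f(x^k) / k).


With f(x) = x + x^2, the exponent is sum_{k>=1} (x^k + x^(2k)) / k = -ln(1 - x) - ln(1 - x^2). Exponentiating:
PE(x + x^2) = 1 / ((1 - x)(1 - x^2)).
This is the generating function for partitions of n into parts of size 1 or 2. The number of 2's can be any j in 0..3, and the rest are 1's, so
[x^6] = floor(6/2) + 1 = 4.

4


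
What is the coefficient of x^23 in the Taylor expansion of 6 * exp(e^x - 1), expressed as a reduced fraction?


exp(e^x - 1) = sum_{k>=0} Bell_k x^k / k!, where Bell_k is the k-th Bell number.
So the coefficient of x^23 is 6 * Bell_23 / 23!.
Computing: Bell_23 = 44152005855084346 and 23! = 25852016738884976640000, giving
6 * 44152005855084346/25852016738884976640000 = 22076002927542173/2154334728240414720000.

22076002927542173/2154334728240414720000


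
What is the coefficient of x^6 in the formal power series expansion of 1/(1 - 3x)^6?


The general identity 1/(1 - c x)^r = sum_{k>=0} c^k C(k + r - 1, r - 1) x^k follows by substituting y = c x into 1/(1 - y)^r = sum_{k>=0} C(k + r - 1, r - 1) y^k.
For c = 3, r = 6, k = 6:
3^6 * C(11, 5) = 729 * 462 = 336798.

336798


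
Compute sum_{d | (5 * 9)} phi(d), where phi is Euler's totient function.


First, 5 * 9 = 45. One classical identity is sum_{d | n} phi(d) = n (each k in [1, n] has a unique gcd with n, and among the k's with gcd(k, n) = n/d there are phi(d) of them). So the sum equals 45. We also verify directly:
Divisors of 45: 1, 3, 5, 9, 15, 45.
phi values: 1, 2, 4, 6, 8, 24.
Sum = 45.

45


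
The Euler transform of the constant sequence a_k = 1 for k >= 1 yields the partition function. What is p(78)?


The Euler transform converts the sequence a_k = 1 into the number of integer partitions.
Using the recurrence or dynamic programming:
p(78) = 12132164

12132164


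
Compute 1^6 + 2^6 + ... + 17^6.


This power sum has a closed form given by Faulhaber's formula
sum_{k=1}^{m} k^p = (1 / (p + 1)) * sum_{j=0}^{p} C(p + 1, j) B_j m^(p + 1 - j),
but for small m direct computation is fastest:
1 + 64 + 729 + 4096 + 15625 + 46656 + 117649 + 262144 + 531441 + 1000000 + 1771561 + 2985984 + 4826809 + 7529536 + 11390625 + 16777216 + 24137569 = 71397705.

71397705


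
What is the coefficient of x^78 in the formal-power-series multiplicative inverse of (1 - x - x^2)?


Let the inverse be f(x) = sum_{k>=0} a_k x^k. From f(x) * (1 - x - x^2) = 1 and matching coefficients:
 x^0: a_0 = 1.
 x^1: a_1 - a_0 = 0, so a_1 = 1.
 x^k (k >= 2): a_k - a_{k-1} - a_{k-2} = 0, i.e. a_k = a_{k-1} + a_{k-2}.
This is the Fibonacci-type recurrence shifted so that a_0 = a_1 = 1.
Iterating: a_0=1, a_1=1, a_2=2, a_3=3, a_4=5, a_5=8, a_6=13, a_7=21, a_8=34, a_9=55, ...
a_78 = 14472334024676221.

14472334024676221


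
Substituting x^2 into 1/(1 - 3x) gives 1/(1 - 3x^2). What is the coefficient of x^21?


Since 1/(1 - 3x^2) only has even powers of x,
the coefficient of x^21 (odd) is 0.

0


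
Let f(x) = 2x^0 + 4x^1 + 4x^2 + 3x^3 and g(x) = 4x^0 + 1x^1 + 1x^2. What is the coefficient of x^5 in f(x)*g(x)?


Cauchy product at x^5:
3*1
= 3

3


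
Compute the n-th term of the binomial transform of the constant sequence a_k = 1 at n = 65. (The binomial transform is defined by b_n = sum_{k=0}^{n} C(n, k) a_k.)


With a_k = 1 for all k, b_n = sum_{k=0}^{n} C(n, k) = 2^n by the binomial theorem.
For n = 65: 2^65 = 36893488147419103232.

36893488147419103232


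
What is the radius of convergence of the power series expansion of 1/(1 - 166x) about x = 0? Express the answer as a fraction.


Expanding 1/(1 - 166x) = sum_{k>=0} 166^k x^k, the series converges when |166x| < 1, i.e., |x| < 1/166.
So the radius of convergence is 1/166 = 1/166.

1/166


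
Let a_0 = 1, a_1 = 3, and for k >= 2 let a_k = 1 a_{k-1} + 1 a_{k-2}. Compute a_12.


Iterating the recurrence forward:
a_0 = 1
a_1 = 3
a_2 = 1*3 + 1*1 = 4
a_3 = 1*4 + 1*3 = 7
a_4 = 1*7 + 1*4 = 11
a_5 = 1*11 + 1*7 = 18
a_6 = 1*18 + 1*11 = 29
a_7 = 1*29 + 1*18 = 47
a_8 = 1*47 + 1*29 = 76
a_9 = 1*76 + 1*47 = 123
a_10 = 1*123 + 1*76 = 199
a_11 = 1*199 + 1*123 = 322
a_12 = 1*322 + 1*199 = 521
So a_12 = 521.

521


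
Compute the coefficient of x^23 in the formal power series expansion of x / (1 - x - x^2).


Let f(x) = sum_{k>=0} a_k x^k. Multiplying f(x) * (1 - x - x^2) = x and matching coefficients gives a_0 = 0, a_1 = 1, and a_k = a_{k-1} + a_{k-2} for k >= 2. These are the Fibonacci numbers F_k.
Iterating from F_0 = 0, F_1 = 1:
F_0=0, F_1=1, F_2=1, F_3=2, F_4=3, F_5=5, F_6=8, F_7=13, F_8=21, F_9=34, ...
F_23 = 28657.

28657


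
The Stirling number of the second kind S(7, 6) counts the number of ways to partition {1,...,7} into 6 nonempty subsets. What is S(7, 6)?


Using the explicit formula S(n,k) = (1/k!) sum_{j=0}^{k} (-1)^(k-j) C(k,j) j^n:
S(7, 6) = 21
Equivalently, S(n,k) is n! times the coefficient of x^n in the EGF (e^x - 1)^k / k!.

21


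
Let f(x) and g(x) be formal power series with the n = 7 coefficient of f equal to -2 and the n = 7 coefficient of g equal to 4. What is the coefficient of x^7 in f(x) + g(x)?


Addition of formal power series is termwise.
The coefficient of x^7 in f + g = -2 + 4
= 2

2


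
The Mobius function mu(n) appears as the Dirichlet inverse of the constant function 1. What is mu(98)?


98 has a squared prime factor, so mu(98) = 0.
Factorization reveals a repeated prime.

0


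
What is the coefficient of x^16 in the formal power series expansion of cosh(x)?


The Maclaurin series is cosh(t) = sum_{m>=0} t^(2m) / (2m)!, so substituting t = x, only even powers of x are nonzero, with coefficient of x^(2m) equal to 1 / (2m)!.
For x^16 the coefficient is 1/16! = 1/20922789888000 = 1/20922789888000.

1/20922789888000


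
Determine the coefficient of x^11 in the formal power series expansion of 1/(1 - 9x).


The geometric series identity gives 1/(1 - c x) = sum_{k>=0} c^k x^k, so the coefficient of x^k is c^k.
Here c = 9 and k = 11.
Computing: 9^11 = 31381059609

31381059609


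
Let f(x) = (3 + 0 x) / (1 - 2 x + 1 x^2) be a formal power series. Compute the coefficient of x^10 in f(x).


Write f(x) = sum_{k>=0} a_k x^k. Multiplying both sides by 1 - 2 x + 1 x^2 gives
(1 - 2 x + 1 x^2) sum_{k>=0} a_k x^k = 3 + 0 x.
Matching coefficients:
 x^0: a_0 = 3
 x^1: a_1 - 2 a_0 = 0  =>  a_1 = 2*3 + 0 = 6
 x^k (k >= 2): a_k = 2 a_{k-1} - 1 a_{k-2}.
Iterating: a_2 = 9, a_3 = 12, a_4 = 15, a_5 = 18, a_6 = 21, a_7 = 24, a_8 = 27, a_9 = 30, a_10 = 33.
So the coefficient of x^10 is 33.

33


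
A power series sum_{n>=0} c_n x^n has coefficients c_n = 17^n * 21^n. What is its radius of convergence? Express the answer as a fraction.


By the root test (Cauchy-Hadamard), the radius is R = 1 / limsup_n |c_n|^(1/n).
Here |c_n|^(1/n) = (17^n * 21^n)^(1/n) = 17 * 21 = 357 for all n.
So R = 1/357 = 1/357.

1/357


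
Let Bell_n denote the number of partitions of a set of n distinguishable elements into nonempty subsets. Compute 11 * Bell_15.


Bell_15 can be computed from the Bell triangle or from Dobinski's identity Bell_n = (1/e) * sum_{k>=0} k^n / k!.
Computing Bell_15 = 1382958545.
Then 11 * 1382958545 = 15212543995.

15212543995


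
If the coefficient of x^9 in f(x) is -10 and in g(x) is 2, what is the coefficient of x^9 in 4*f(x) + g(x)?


Scalar multiplication scales coefficients: 4 * -10 = -40.
Then add the g coefficient: -40 + 2
= -38

-38


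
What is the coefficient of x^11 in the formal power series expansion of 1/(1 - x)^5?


The expansion 1/(1 - x)^r = sum_{k>=0} C(k + r - 1, r - 1) x^k follows from the multiset / negative-binomial theorem (or from repeated differentiation of the geometric series).
For r = 5 and k = 11:
C(15, 4) = 1307674368000 / (24 * 39916800) = 1365.

1365


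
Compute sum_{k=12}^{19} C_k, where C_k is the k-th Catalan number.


C_12 through C_19: 208012, 742900, 2674440, 9694845, 35357670, 129644790, 477638700, 1767263190
Sum = 208012 + 742900 + 2674440 + 9694845 + 35357670 + 129644790 + 477638700 + 1767263190
= 2423224547

2423224547


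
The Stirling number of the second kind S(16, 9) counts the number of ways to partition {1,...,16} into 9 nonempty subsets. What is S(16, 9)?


Using the explicit formula S(n,k) = (1/k!) sum_{j=0}^{k} (-1)^(k-j) C(k,j) j^n:
S(16, 9) = 820784250
Equivalently, S(n,k) is n! times the coefficient of x^n in the EGF (e^x - 1)^k / k!.

820784250


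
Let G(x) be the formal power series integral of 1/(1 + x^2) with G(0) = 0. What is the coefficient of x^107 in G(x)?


1/(1 + x^2) = sum_{j>=0} (-1)^j x^(2j). Integrating termwise with G(0) = 0:
G(x) = sum_{j>=0} (-1)^j x^(2j+1) / (2j+1) = arctan(x).
Only odd powers are nonzero. For x^107 write 107 = 2*53 + 1, giving
(-1)^53 / 107 = -1/107 = -1/107.

-1/107


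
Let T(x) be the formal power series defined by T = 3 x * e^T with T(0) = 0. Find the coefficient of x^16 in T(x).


Apply the Lagrange inversion formula: if T = 3 x * phi(T) with phi(t) = e^t, then
[x^n] T = 3^n * (1/n) [t^(n-1)] phi(t)^n = 3^n * (1/n) [t^(n-1)] e^(n t) = 3^n * (1/n) * n^(n-1) / (n-1)! = 3^n * n^(n-1) / n!.
When c = 1 this is the Cayley count of rooted labeled trees on n vertices, divided by n!.
For n = 16: 3^16 * 16^15 / 16! = 43046721 * 1152921504606846976/20922789888000 = 2077601987473440768/875875.

2077601987473440768/875875


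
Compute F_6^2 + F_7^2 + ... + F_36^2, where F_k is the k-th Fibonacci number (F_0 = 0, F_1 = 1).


There is a standard identity sum_{k=0}^{N} F_k^2 = F_N * F_{N+1} (proved inductively from the telescoping relation F_k^2 = F_k F_{k+1} - F_{k-1} F_k). Then
sum_{k=6}^{36} F_k^2 = F_36 F_37 - F_5 F_6.
Computing: F_36 = 14930352, F_37 = 24157817, F_5 = 5, F_6 = 8.
Sum = 14930352 * 24157817 - 5 * 8 = 360684711361544.

360684711361544


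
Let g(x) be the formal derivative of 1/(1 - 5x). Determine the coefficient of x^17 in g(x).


Differentiate termwise: d/dx sum_{k>=0} 5^k x^k = sum_{k>=1} k 5^k x^(k-1) = sum_{j>=0} (j+1) 5^(j+1) x^j.
Equivalently, d/dx [1/(1 - 5x)] = 5/(1 - 5x)^2.
For j = 17: 18 * 5^18 = 18 * 3814697265625 = 68664550781250.

68664550781250


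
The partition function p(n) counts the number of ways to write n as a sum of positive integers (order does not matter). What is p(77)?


Using the generating function prod_{k>=1} 1/(1-x^k), we compute p(77).
By dynamic programming over parts 1 through 77:
p(77) = 10619863

10619863


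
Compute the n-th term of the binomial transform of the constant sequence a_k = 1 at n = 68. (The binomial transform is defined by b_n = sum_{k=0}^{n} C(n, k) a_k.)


With a_k = 1 for all k, b_n = sum_{k=0}^{n} C(n, k) = 2^n by the binomial theorem.
For n = 68: 2^68 = 295147905179352825856.

295147905179352825856


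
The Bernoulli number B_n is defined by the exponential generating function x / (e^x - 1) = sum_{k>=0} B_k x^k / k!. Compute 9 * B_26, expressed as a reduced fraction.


Bernoulli numbers can also be computed recursively via B_0 = 1 and sum_{j=0}^{m} C(m+1, j) B_j = 0 for m >= 1. Odd-index Bernoulli numbers vanish for k >= 3.
Computing B_26 = 8553103/6, so 9 * B_26 = 9 * 8553103/6 = 25659309/2.

25659309/2


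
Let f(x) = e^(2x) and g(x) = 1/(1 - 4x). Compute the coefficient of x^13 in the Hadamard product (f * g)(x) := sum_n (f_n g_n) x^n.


Expanding: f_k = 2^k/k! (from e^(2x)) and g_k = 4^k (from 1/(1 - 4x)). So the Hadamard coefficient (f * g)_k = 2^k 4^k / k! = (8)^k / k!.
For k = 13: 8^13/13! = 549755813888/6227020800 = 536870912/6081075.

536870912/6081075


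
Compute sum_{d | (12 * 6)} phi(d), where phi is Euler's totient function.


First, 12 * 6 = 72. One classical identity is sum_{d | n} phi(d) = n (each k in [1, n] has a unique gcd with n, and among the k's with gcd(k, n) = n/d there are phi(d) of them). So the sum equals 72. We also verify directly:
Divisors of 72: 1, 2, 3, 4, 6, 8, 9, 12, 18, 24, 36, 72.
phi values: 1, 1, 2, 2, 2, 4, 6, 4, 6, 8, 12, 24.
Sum = 72.

72


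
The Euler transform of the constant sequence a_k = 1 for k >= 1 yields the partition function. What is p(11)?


The Euler transform converts the sequence a_k = 1 into the number of integer partitions.
Using the recurrence or dynamic programming:
p(11) = 56

56


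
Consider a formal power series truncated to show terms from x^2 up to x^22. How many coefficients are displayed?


From x^2 to x^22 inclusive, the count is 22 - 2 + 1 = 21.

21


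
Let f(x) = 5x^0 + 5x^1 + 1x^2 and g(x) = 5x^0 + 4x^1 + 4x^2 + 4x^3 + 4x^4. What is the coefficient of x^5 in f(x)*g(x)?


Cauchy product at x^5:
5*4 + 1*4
= 24

24


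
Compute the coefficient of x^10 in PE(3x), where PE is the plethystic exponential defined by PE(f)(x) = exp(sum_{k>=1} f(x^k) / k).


With f(x) = 3x, the exponent is sum_{k>=1} 3 x^k / k = 3 * (-ln(1 - x)). Exponentiating:
PE(3x) = exp(-3 ln(1 - x)) = 1/(1 - x)^3.
By the negative binomial expansion, [x^n] 1/(1 - x)^3 = C(n + 2, 2).
For n = 10: C(12, 2) = 66.

66


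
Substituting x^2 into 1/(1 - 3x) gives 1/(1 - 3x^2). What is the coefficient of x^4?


The coefficient of x^(2m) in 1/(1 - 3x^2) is 3^m.
With n = 4 = 2*2, the coefficient is 3^2 = 9.

9


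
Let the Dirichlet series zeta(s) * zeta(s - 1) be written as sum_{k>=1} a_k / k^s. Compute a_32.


Convolution gives a_k = sum_{d | k} d * 1 = sum_{d | k} d = sigma(k), the sum of positive divisors of k.
For k = 32, the divisors are 1, 2, 4, 8, 16, 32, so
sigma(32) = 1 + 2 + 4 + 8 + 16 + 32 = 63.

63


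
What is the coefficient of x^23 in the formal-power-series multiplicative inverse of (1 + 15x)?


The inverse is 1/(1 + 15x). Apply the geometric identity 1/(1 - y) = sum_{k>=0} y^k with y = -15x:
1/(1 + 15x) = sum_{k>=0} (-15)^k x^k.
So the coefficient of x^23 is (-15)^23 = -1122274146401882171630859375.

-1122274146401882171630859375


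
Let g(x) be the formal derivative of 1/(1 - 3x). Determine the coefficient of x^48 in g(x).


Differentiate termwise: d/dx sum_{k>=0} 3^k x^k = sum_{k>=1} k 3^k x^(k-1) = sum_{j>=0} (j+1) 3^(j+1) x^j.
Equivalently, d/dx [1/(1 - 3x)] = 3/(1 - 3x)^2.
For j = 48: 49 * 3^49 = 49 * 239299329230617529590083 = 11725667132300258949914067.

11725667132300258949914067


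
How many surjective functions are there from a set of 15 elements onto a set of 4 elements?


By inclusion-exclusion on which target elements are missed, the number of surjections from an n-set onto a k-set is
surj(n, k) = sum_{j=0}^{k} (-1)^j C(k, j) (k - j)^n.
Equivalently surj(n, k) = k! * S(n, k), where S(n, k) is the Stirling number of the second kind.
For n = 15, k = 4:
S(15, 4) = 42355950, so
surj = 4! * 42355950 = 24 * 42355950 = 1016542800.

1016542800


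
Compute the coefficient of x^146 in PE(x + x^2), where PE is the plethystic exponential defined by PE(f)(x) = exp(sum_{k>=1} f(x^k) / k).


With f(x) = x + x^2, the exponent is sum_{k>=1} (x^k + x^(2k)) / k = -ln(1 - x) - ln(1 - x^2). Exponentiating:
PE(x + x^2) = 1 / ((1 - x)(1 - x^2)).
This is the generating function for partitions of n into parts of size 1 or 2. The number of 2's can be any j in 0..73, and the rest are 1's, so
[x^146] = floor(146/2) + 1 = 74.

74


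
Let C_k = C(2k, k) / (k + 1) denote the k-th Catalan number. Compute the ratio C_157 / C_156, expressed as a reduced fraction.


Using C_k = (2k)! / (k! (k+1)!), the ratio C_{k+1}/C_k simplifies to
C_{k+1}/C_k = [(2k+2)! / ((k+1)! (k+2)!)] * [k! (k+1)! / (2k)!]
 = (2k+2)(2k+1) / ((k+1)(k+2)) = 2(2k+1) / (k+2).
For k = 156: 2(2*156 + 1) / (156 + 2) = 626/158 = 313/79.

313/79


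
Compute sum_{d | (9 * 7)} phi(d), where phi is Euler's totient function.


First, 9 * 7 = 63. One classical identity is sum_{d | n} phi(d) = n (each k in [1, n] has a unique gcd with n, and among the k's with gcd(k, n) = n/d there are phi(d) of them). So the sum equals 63. We also verify directly:
Divisors of 63: 1, 3, 7, 9, 21, 63.
phi values: 1, 2, 6, 6, 12, 36.
Sum = 63.

63


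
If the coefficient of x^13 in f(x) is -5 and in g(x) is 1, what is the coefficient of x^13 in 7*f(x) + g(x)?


Scalar multiplication scales coefficients: 7 * -5 = -35.
Then add the g coefficient: -35 + 1
= -34

-34


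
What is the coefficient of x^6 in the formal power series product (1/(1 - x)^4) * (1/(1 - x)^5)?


Combine the factors: (1/(1 - x)^4) * (1/(1 - x)^5) = 1/(1 - x)^9.
Then use 1/(1 - x)^r = sum_{k>=0} C(k + r - 1, r - 1) x^k with r = 9 and k = 6:
C(14, 8) = 3003.

3003


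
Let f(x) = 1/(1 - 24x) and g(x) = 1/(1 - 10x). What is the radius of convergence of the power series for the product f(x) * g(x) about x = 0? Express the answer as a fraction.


The radius of 1/(1 - 24x) is 1/24 (nearest singularity at x = 1/24), and the radius of 1/(1 - 10x) is 1/10.
The product f(x)*g(x) = 1/((1 - 24x)(1 - 10x)) has singularities at both 1/24 and 1/10, so its radius of convergence is the distance to the nearest one:
min(1/24, 1/10) = 1/24.

1/24


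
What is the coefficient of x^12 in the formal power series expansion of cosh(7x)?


The Maclaurin series is cosh(t) = sum_{m>=0} t^(2m) / (2m)!, so substituting t = 7x, only even powers of x are nonzero, with coefficient of x^(2m) equal to 7^(2m) / (2m)!.
For x^12 the coefficient is 7^12/12! = 13841287201/479001600 = 1977326743/68428800.

1977326743/68428800


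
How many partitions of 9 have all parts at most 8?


Using the generating function (1-x)^(-1)(1-x^2)^(-1)...(1-x^8)^(-1),
the coefficient of x^9 counts these restricted partitions.
Result = 29

29


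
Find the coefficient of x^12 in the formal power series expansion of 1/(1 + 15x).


Write 1/(1 + c x) = 1/(1 - (-c) x) and apply the geometric-series identity
1/(1 - y) = sum_{k>=0} y^k to get 1/(1 + c x) = sum_{k>=0} (-c)^k x^k.
So the coefficient of x^k is (-c)^k = (-1)^k * c^k.
Here c = 15 and k = 12:
(-15)^12 = 1 * 129746337890625 = 129746337890625

129746337890625


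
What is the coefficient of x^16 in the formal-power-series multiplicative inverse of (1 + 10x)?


The inverse is 1/(1 + 10x). Apply the geometric identity 1/(1 - y) = sum_{k>=0} y^k with y = -10x:
1/(1 + 10x) = sum_{k>=0} (-10)^k x^k.
So the coefficient of x^16 is (-10)^16 = 10000000000000000.

10000000000000000


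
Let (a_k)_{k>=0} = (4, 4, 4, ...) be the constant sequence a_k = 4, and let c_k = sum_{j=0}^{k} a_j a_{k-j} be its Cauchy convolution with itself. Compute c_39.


Since a_j = 4 for all j >= 0, the convolution sum becomes
c_k = sum_{j=0}^{k} 4 * 4 = 16 * (k + 1).
Equivalently, the generating function of (a_k) is 4/(1 - x) and its square is 16/(1 - x)^2 = sum_{k>=0} 16(k + 1) x^k.
For k = 39: 16 * 40 = 640.

640


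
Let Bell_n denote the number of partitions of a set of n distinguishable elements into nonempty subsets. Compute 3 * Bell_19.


Bell_19 can be computed from the Bell triangle or from Dobinski's identity Bell_n = (1/e) * sum_{k>=0} k^n / k!.
Computing Bell_19 = 5832742205057.
Then 3 * 5832742205057 = 17498226615171.

17498226615171


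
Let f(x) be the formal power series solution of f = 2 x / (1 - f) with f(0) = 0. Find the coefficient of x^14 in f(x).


Apply Lagrange inversion: f = 2 x * phi(f) with phi(t) = 1/(1 - t), so
[x^n] f = 2^n * (1/n) [t^(n-1)] phi(t)^n = 2^n * (1/n) [t^(n-1)] (1 - t)^(-n) = 2^n * (1/n) C(2n - 2, n - 1) = 2^n * C_{n-1}.
For n = 14: C_13 = C(26, 13) / 14 = 10400600/14 = 742900.
With the 2^14 = 16384 factor, the coefficient is 16384 * 742900 = 12171673600.

12171673600


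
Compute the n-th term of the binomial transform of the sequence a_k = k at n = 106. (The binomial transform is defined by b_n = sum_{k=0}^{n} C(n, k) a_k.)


With a_k = k, b_n = sum_{k=0}^{n} C(n, k) k. Using k * C(n, k) = n * C(n-1, k-1) gives b_n = n * sum_{k>=1} C(n-1, k-1) = n * 2^(n-1).
For n = 106: 106 * 2^105 = 106 * 40564819207303340847894502572032 = 4299870835974154129876817272635392.

4299870835974154129876817272635392


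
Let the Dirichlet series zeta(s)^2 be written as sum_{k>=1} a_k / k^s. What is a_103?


The Dirichlet convolution of the constant function 1 with itself gives (1 * 1)(k) = sum_{d | k} 1 = d(k), the number of positive divisors of k.
Since zeta(s) = sum_{k>=1} 1/k^s, we have zeta(s)^2 = sum_{k>=1} d(k)/k^s, so a_k = d(k).
For k = 103: the divisors are 1, 103.
Count = 2.

2


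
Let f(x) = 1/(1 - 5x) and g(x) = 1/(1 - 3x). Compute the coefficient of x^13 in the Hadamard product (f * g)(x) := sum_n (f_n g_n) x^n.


f has coefficients f_k = 5^k and g has coefficients g_k = 3^k, so the Hadamard product has coefficient (f*g)_k = 5^k * 3^k = 15^k.
For k = 13: 15^13 = 1946195068359375.

1946195068359375


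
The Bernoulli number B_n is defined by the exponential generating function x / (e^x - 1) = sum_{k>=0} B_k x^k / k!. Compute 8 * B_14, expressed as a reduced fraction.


Bernoulli numbers can also be computed recursively via B_0 = 1 and sum_{j=0}^{m} C(m+1, j) B_j = 0 for m >= 1. Odd-index Bernoulli numbers vanish for k >= 3.
Computing B_14 = 7/6, so 8 * B_14 = 8 * 7/6 = 28/3.

28/3


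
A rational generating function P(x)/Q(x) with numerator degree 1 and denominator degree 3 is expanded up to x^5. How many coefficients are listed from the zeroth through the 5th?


Expanding up to x^5 gives the coefficients for x^0, x^1, ..., x^5.
That is 5 + 1 = 6 coefficients in total.

6


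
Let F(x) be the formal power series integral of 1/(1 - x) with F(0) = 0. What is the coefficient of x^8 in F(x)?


1/(1 - x) = sum_{k>=0} x^k. Integrating termwise and using F(0) = 0 gives
F(x) = sum_{k>=0} x^(k+1) / (k+1) = sum_{m>=1} x^m / m = -ln(1 - x).
So the coefficient of x^8 is 1/8 = 1/8.

1/8


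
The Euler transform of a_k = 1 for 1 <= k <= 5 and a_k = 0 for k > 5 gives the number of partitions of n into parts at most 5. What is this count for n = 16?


Partitions of 16 into parts at most 5:
Using generating function (1-x)^(-1)(1-x^2)^(-1)...(1-x^5)^(-1),
the coefficient of x^16 = 101

101


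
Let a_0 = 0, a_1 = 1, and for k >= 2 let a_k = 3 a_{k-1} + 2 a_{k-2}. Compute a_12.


Iterating the recurrence forward:
a_0 = 0
a_1 = 1
a_2 = 3*1 + 2*0 = 3
a_3 = 3*3 + 2*1 = 11
a_4 = 3*11 + 2*3 = 39
a_5 = 3*39 + 2*11 = 139
a_6 = 3*139 + 2*39 = 495
a_7 = 3*495 + 2*139 = 1763
a_8 = 3*1763 + 2*495 = 6279
a_9 = 3*6279 + 2*1763 = 22363
a_10 = 3*22363 + 2*6279 = 79647
a_11 = 3*79647 + 2*22363 = 283667
a_12 = 3*283667 + 2*79647 = 1010295
So a_12 = 1010295.

1010295


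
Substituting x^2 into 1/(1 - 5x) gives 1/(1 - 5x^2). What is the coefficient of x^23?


Since 1/(1 - 5x^2) only has even powers of x,
the coefficient of x^23 (odd) is 0.

0


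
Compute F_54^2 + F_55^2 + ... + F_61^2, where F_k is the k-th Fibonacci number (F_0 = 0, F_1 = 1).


There is a standard identity sum_{k=0}^{N} F_k^2 = F_N * F_{N+1} (proved inductively from the telescoping relation F_k^2 = F_k F_{k+1} - F_{k-1} F_k). Then
sum_{k=54}^{61} F_k^2 = F_61 F_62 - F_53 F_54.
Computing: F_61 = 2504730781961, F_62 = 4052739537881, F_53 = 53316291173, F_54 = 86267571272.
Sum = 2504730781961 * 4052739537881 - 53316291173 * 86267571272 = 10146422004852213428982585.

10146422004852213428982585


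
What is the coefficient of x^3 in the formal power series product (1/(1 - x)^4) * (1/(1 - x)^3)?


Combine the factors: (1/(1 - x)^4) * (1/(1 - x)^3) = 1/(1 - x)^7.
Then use 1/(1 - x)^r = sum_{k>=0} C(k + r - 1, r - 1) x^k with r = 7 and k = 3:
C(9, 6) = 84.

84


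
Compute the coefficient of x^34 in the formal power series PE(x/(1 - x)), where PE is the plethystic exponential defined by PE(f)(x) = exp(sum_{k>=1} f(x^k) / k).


For f(x) = x/(1 - x) we have
sum_{k>=1} f(x^k) / k = sum_{k>=1} (1/k) * x^k / (1 - x^k) = sum_{k, m >= 1} x^(k m) / k,
which after exponentiating simplifies to
PE(x/(1 - x)) = prod_{k>=1} 1 / (1 - x^k).
This is the generating function for the partition function p(n), so the coefficient of x^34 is p(34).
Computing p(34) by dynamic programming over parts 1, 2, ..., 34: p(34) = 12310.

12310


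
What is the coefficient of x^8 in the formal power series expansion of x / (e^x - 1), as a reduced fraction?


The exponential generating function for Bernoulli numbers is
x / (e^x - 1) = sum_{k>=0} B_k x^k / k!.
So the coefficient of x^8 in x / (e^x - 1) is B_8 / 8!.
Computing: B_8 = -1/30, 8! = 40320, giving
-1/30 / 40320 = -1/1209600.

-1/1209600


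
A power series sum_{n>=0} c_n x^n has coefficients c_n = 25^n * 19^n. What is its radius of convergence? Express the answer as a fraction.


By the root test (Cauchy-Hadamard), the radius is R = 1 / limsup_n |c_n|^(1/n).
Here |c_n|^(1/n) = (25^n * 19^n)^(1/n) = 25 * 19 = 475 for all n.
So R = 1/475 = 1/475.

1/475


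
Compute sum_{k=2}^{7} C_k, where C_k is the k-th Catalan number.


C_2 through C_7: 2, 5, 14, 42, 132, 429
Sum = 2 + 5 + 14 + 42 + 132 + 429
= 624

624


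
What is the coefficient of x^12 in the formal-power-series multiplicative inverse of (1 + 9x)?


The inverse is 1/(1 + 9x). Apply the geometric identity 1/(1 - y) = sum_{k>=0} y^k with y = -9x:
1/(1 + 9x) = sum_{k>=0} (-9)^k x^k.
So the coefficient of x^12 is (-9)^12 = 282429536481.

282429536481


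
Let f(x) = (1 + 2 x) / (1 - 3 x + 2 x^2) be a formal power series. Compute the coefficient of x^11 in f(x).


Write f(x) = sum_{k>=0} a_k x^k. Multiplying both sides by 1 - 3 x + 2 x^2 gives
(1 - 3 x + 2 x^2) sum_{k>=0} a_k x^k = 1 + 2 x.
Matching coefficients:
 x^0: a_0 = 1
 x^1: a_1 - 3 a_0 = 2  =>  a_1 = 3*1 + 2 = 5
 x^k (k >= 2): a_k = 3 a_{k-1} - 2 a_{k-2}.
Iterating: a_2 = 13, a_3 = 29, a_4 = 61, a_5 = 125, a_6 = 253, a_7 = 509, a_8 = 1021, a_9 = 2045, a_10 = 4093, a_11 = 8189.
So the coefficient of x^11 is 8189.

8189


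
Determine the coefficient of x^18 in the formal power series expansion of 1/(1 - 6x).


The geometric series identity gives 1/(1 - c x) = sum_{k>=0} c^k x^k, so the coefficient of x^k is c^k.
Here c = 6 and k = 18.
Computing: 6^18 = 101559956668416

101559956668416


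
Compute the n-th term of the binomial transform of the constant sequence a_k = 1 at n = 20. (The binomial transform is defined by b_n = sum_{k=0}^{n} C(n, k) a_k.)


With a_k = 1 for all k, b_n = sum_{k=0}^{n} C(n, k) = 2^n by the binomial theorem.
For n = 20: 2^20 = 1048576.

1048576


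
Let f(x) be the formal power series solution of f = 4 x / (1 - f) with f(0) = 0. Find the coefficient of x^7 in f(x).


Apply Lagrange inversion: f = 4 x * phi(f) with phi(t) = 1/(1 - t), so
[x^n] f = 4^n * (1/n) [t^(n-1)] phi(t)^n = 4^n * (1/n) [t^(n-1)] (1 - t)^(-n) = 4^n * (1/n) C(2n - 2, n - 1) = 4^n * C_{n-1}.
For n = 7: C_6 = C(12, 6) / 7 = 924/7 = 132.
With the 4^7 = 16384 factor, the coefficient is 16384 * 132 = 2162688.

2162688


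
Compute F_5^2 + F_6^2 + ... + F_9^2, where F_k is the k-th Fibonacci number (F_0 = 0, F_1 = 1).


There is a standard identity sum_{k=0}^{N} F_k^2 = F_N * F_{N+1} (proved inductively from the telescoping relation F_k^2 = F_k F_{k+1} - F_{k-1} F_k). Then
sum_{k=5}^{9} F_k^2 = F_9 F_10 - F_4 F_5.
Computing: F_9 = 34, F_10 = 55, F_4 = 3, F_5 = 5.
Sum = 34 * 55 - 3 * 5 = 1855.

1855


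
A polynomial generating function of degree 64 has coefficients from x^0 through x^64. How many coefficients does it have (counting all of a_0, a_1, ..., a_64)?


A polynomial of degree 64 takes the form a_0 + a_1 x + ... + a_64 x^64.
The number of coefficients is 64 + 1 = 65.

65


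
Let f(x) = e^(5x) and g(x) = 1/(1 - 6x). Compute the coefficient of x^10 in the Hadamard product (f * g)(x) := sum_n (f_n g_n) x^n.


Expanding: f_k = 5^k/k! (from e^(5x)) and g_k = 6^k (from 1/(1 - 6x)). So the Hadamard coefficient (f * g)_k = 5^k 6^k / k! = (30)^k / k!.
For k = 10: 30^10/10! = 590490000000000/3628800 = 1139062500/7.

1139062500/7


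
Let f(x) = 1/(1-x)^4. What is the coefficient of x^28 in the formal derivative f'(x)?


Differentiate: d/dx [ 1/(1-x)^r ] = r / (1-x)^(r+1).
Here r = 4, so f'(x) = 4 / (1-x)^5.
The expansion of 1/(1-x)^(r+1) has coefficient of x^n equal to C(n+r, r).
So the coefficient of x^28 in f'(x) is
4 * C(32, 4) = 4 * 35960 = 143840

143840


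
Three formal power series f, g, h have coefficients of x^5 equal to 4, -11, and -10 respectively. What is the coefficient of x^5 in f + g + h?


Series addition is componentwise:
4 + -11 + -10
= -17

-17


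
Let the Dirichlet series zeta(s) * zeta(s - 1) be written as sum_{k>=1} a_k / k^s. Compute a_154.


Convolution gives a_k = sum_{d | k} d * 1 = sum_{d | k} d = sigma(k), the sum of positive divisors of k.
For k = 154, the divisors are 1, 2, 7, 11, 14, 22, 77, 154, so
sigma(154) = 1 + 2 + 7 + 11 + 14 + 22 + 77 + 154 = 288.

288


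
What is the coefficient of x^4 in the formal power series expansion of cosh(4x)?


The Maclaurin series is cosh(t) = sum_{m>=0} t^(2m) / (2m)!, so substituting t = 4x, only even powers of x are nonzero, with coefficient of x^(2m) equal to 4^(2m) / (2m)!.
For x^4 the coefficient is 4^4/4! = 256/24 = 32/3.

32/3


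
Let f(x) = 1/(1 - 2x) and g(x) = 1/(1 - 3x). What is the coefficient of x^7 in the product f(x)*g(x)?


The coefficient of x^n in f*g is the Cauchy product: sum_{k=0}^{n} a^k * b^(n-k).
With a=2, b=3, n=7:
sum_{k=0}^{7} 2^k * 3^(7-k)
= 6305

6305


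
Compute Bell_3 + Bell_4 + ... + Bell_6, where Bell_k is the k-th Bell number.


Recall Bell_k counts set partitions of a k-set (with Bell_0 = 1 by convention).
Bell_3 through Bell_6: 5, 15, 52, 203
Sum = 5 + 15 + 52 + 203 = 275.

275


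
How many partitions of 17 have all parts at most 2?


Using the generating function (1-x)^(-1)(1-x^2)^(-1),
the coefficient of x^17 counts these restricted partitions.
Result = 9

9


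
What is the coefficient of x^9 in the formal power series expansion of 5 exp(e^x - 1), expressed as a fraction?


exp(e^x - 1) is the exponential generating function for the Bell numbers Bell_k: exp(e^x - 1) = sum_{k>=0} Bell_k x^k / k!.
So the coefficient of x^9 in 5 exp(e^x - 1) is 5 Bell_9 / 9!.
Computing: Bell_9 = 21147 and 9! = 362880, giving
5 * 21147/362880 = 1007/3456.

1007/3456


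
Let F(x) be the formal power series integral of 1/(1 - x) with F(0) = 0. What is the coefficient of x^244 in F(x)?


1/(1 - x) = sum_{k>=0} x^k. Integrating termwise and using F(0) = 0 gives
F(x) = sum_{k>=0} x^(k+1) / (k+1) = sum_{m>=1} x^m / m = -ln(1 - x).
So the coefficient of x^244 is 1/244 = 1/244.

1/244


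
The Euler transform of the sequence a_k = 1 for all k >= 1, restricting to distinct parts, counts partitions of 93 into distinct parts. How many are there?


Partitions of 93 into distinct parts can be computed via generating function.
Product (1+x)(1+x^2)(1+x^3)...
The coefficient of x^93 = 245920

245920


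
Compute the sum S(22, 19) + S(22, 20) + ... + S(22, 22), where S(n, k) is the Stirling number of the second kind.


By definition, S(n, k) counts partitions of an n-set into exactly k nonempty blocks.
Computing row n = 22 for k = 19..22:
S(22, k): 1389850, 23485, 231, 1
Sum = 1413567.

1413567


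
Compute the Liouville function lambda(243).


The Liouville function is lambda(k) = (-1)^Omega(k), where Omega(k) counts the prime factors of k with multiplicity.
Factoring: 243 = 3 * 3 * 3 * 3 * 3, so Omega(243) = 5.
lambda(243) = (-1)^5 = -1.

-1


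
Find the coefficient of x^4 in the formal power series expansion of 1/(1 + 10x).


Write 1/(1 + c x) = 1/(1 - (-c) x) and apply the geometric-series identity
1/(1 - y) = sum_{k>=0} y^k to get 1/(1 + c x) = sum_{k>=0} (-c)^k x^k.
So the coefficient of x^k is (-c)^k = (-1)^k * c^k.
Here c = 10 and k = 4:
(-10)^4 = 1 * 10000 = 10000

10000


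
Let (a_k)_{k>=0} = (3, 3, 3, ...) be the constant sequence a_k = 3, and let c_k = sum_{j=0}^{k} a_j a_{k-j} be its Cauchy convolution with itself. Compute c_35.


Since a_j = 3 for all j >= 0, the convolution sum becomes
c_k = sum_{j=0}^{k} 3 * 3 = 9 * (k + 1).
Equivalently, the generating function of (a_k) is 3/(1 - x) and its square is 9/(1 - x)^2 = sum_{k>=0} 9(k + 1) x^k.
For k = 35: 9 * 36 = 324.

324


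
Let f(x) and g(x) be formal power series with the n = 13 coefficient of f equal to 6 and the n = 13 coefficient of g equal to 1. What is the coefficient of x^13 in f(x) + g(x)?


Addition of formal power series is termwise.
The coefficient of x^13 in f + g = 6 + 1
= 7

7


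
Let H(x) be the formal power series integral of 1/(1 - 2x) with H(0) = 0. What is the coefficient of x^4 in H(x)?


1/(1 - 2x) = sum_{k>=0} 2^k x^k. Integrating termwise with H(0) = 0:
H(x) = sum_{k>=0} 2^k x^(k+1) / (k+1) = sum_{m>=1} 2^(m-1) x^m / m.
For m = 4: 2^3/4 = 8/4 = 2.

2


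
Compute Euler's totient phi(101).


phi(n) counts integers in [1, n] coprime to n. Using the multiplicative formula phi(n) = n * prod_{p | n} (1 - 1/p):
101 = 101, so
phi(101) = 101 * (1 - 1/101) = 100.

100


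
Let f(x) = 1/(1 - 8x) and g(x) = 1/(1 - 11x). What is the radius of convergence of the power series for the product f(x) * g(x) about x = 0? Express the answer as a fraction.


The radius of 1/(1 - 8x) is 1/8 (nearest singularity at x = 1/8), and the radius of 1/(1 - 11x) is 1/11.
The product f(x)*g(x) = 1/((1 - 8x)(1 - 11x)) has singularities at both 1/8 and 1/11, so its radius of convergence is the distance to the nearest one:
min(1/8, 1/11) = 1/11.

1/11
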